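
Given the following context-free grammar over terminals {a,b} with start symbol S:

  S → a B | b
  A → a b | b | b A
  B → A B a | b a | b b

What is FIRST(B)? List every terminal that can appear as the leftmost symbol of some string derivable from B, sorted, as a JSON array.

FIRST sets, iterate to fixpoint:
iter 1:
  A via A→a b: +{a}
  A via A→b: +{b}
  B via B→A B a: +{a,b}
  S via S→a B: +{a}
  S via S→b: +{b}
  FIRST(S)={a,b}  FIRST(A)={a,b}  FIRST(B)={a,b}
iter 2: done
  FIRST(S)={a,b}  FIRST(A)={a,b}  FIRST(B)={a,b}

FIRST(B) = ["a", "b"]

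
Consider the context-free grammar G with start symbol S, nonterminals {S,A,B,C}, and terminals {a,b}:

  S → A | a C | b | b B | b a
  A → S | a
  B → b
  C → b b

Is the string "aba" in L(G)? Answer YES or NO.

Convert to CNF:
  S -> T0 C | T1 B | T1 T0 | a | b
  A -> T0 C | T1 B | T1 T0 | a | b
  B -> b
  C -> T1 T1
  T0 -> a
  T1 -> b

CYK fill:
  cell(0,0) a: {A,S,T0}  orig:{A,S}
  cell(1,1) b: {A,B,S,T1}  orig:{A,B,S}
  cell(2,2) a: {A,S,T0}  orig:{A,S}
  cell(0,1) ab: ∅
  cell(1,2) ba: {A,S}
  cell(0,2) aba: ∅

S ∉ T[0,2] ⇒ NO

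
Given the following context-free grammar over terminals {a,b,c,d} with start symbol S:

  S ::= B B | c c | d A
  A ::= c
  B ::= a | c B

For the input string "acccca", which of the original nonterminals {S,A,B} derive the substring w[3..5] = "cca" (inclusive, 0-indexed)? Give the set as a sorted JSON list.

CNF form of G:
  S -> B B | T0 T0 | T1 A
  A -> c
  B -> T0 B | a
  T0 -> c
  T1 -> d

CYK fill — only the sub-triangle for w[3..5]:
  cell(3,3) c: {A,T0}  orig:{A}
  cell(4,4) c: {A,T0}  orig:{A}
  cell(5,5) a: {B}
  cell(3,4) cc: {S}
  cell(4,5) ca: {B}
  cell(3,5) cca: {B}

Original NTs in T[3,5] deriving "cca": ["B"]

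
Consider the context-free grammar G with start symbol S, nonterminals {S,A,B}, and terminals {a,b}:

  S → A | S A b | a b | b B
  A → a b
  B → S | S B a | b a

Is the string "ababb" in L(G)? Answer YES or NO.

CNF form of G:
  S -> S X4 | T0 T1 | T1 B
  A -> T0 T1
  B -> S X2 | S X3 | T0 T1 | T1 B | T1 T0
  T0 -> a
  T1 -> b
  X2 -> A T1
  X3 -> B T0
  X4 -> A T1

CYK fill:
  cell(0,0) a: {T0}  orig:{}
  cell(1,1) b: {T1}  orig:{}
  cell(2,2) a: {T0}  orig:{}
  cell(3,3) b: {T1}  orig:{}
  cell(4,4) b: {T1}  orig:{}
  cell(0,1) ab: {A,B,S}
  cell(1,2) ba: {B}
  cell(2,3) ab: {A,B,S}
  cell(3,4) bb: ∅
  cell(0,2) aba: {X3}  orig:{}
  cell(1,3) bab: {B,S}
  cell(2,4) abb: {X2,X4}  orig:{}
  cell(0,3) abab: ∅
  cell(1,4) babb: ∅
  cell(0,4) ababb: {B,S}

S ∈ T[0,4] ⇒ YES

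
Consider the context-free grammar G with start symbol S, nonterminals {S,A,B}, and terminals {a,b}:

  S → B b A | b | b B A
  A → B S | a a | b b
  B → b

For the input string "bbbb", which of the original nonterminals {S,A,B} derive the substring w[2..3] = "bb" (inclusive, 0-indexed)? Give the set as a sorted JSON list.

Convert to CNF:
  S -> B X2 | T1 X3 | b
  A -> B S | T0 T0 | T1 T1
  B -> b
  T0 -> a
  T1 -> b
  X2 -> T1 A
  X3 -> B A

CYK table (by increasing span) (cells [i..j] with 2 ≤ i ≤ j ≤ 3 only):
  T[2,2] 'b' = {B,S,T1}  orig:{B,S}
  T[3,3] 'b' = {B,S,T1}  orig:{B,S}
  T[2,3] 'bb' = {A}

Original NTs in T[2,3] deriving "bb": ["A"]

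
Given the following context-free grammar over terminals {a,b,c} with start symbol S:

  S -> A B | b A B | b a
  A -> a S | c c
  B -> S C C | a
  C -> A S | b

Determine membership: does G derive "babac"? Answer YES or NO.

Convert to CNF:
  S -> A B | T2 T0 | T2 X4
  A -> T0 S | T1 T1
  B -> S X3 | a
  C -> A S | b
  T0 -> a
  T1 -> c
  T2 -> b
  X3 -> C C
  X4 -> A B

CYK fill:
  cell(0,0) b: {C,T2}  orig:{C}
  cell(1,1) a: {B,T0}  orig:{B}
  cell(2,2) b: {C,T2}  orig:{C}
  cell(3,3) a: {B,T0}  orig:{B}
  cell(4,4) c: {T1}  orig:{}
  cell(0,1) ba: {S}
  cell(1,2) ab: ∅
  cell(2,3) ba: {S}
  cell(3,4) ac: ∅
  cell(0,2) bab: ∅
  cell(1,3) aba: {A}
  cell(2,4) bac: ∅
  cell(0,3) baba: ∅
  cell(1,4) abac: ∅
  cell(0,4) babac: ∅

S ∉ T[0,4] ⇒ NO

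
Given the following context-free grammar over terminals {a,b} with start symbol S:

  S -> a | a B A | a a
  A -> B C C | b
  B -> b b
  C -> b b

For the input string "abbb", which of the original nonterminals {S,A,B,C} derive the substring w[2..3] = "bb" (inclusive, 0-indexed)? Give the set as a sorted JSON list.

CNF form of G:
  S -> T1 T1 | T1 X3 | a
  A -> B X2 | b
  B -> T0 T0
  C -> T0 T0
  T0 -> b
  T1 -> a
  X2 -> C C
  X3 -> B A

Fill CYK table bottom-up (cells [i..j] with 2 ≤ i ≤ j ≤ 3 only):
  cell(2,2) b: {A,T0}  orig:{A}
  cell(3,3) b: {A,T0}  orig:{A}
  cell(2,3) bb: {B,C}

Original NTs in T[2,3] deriving "bb": ["B", "C"]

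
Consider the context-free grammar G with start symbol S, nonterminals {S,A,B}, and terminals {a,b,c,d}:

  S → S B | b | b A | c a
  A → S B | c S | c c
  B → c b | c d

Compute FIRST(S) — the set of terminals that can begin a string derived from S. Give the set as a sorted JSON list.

FIRST sets, iterate to fixpoint:
[1]
  A via A→c S: +{c}
  B via B→c b: +{c}
  S via S→b: +{b}
  S via S→c a: +{c}
  FIRST(S)={b,c}  FIRST(A)={c}  FIRST(B)={c}
[2]
  A via A→S B: +{b}
  FIRST(S)={b,c}  FIRST(A)={b,c}  FIRST(B)={c}
[3] done
  FIRST(S)={b,c}  FIRST(A)={b,c}  FIRST(B)={c}

FIRST(S) = ["b", "c"]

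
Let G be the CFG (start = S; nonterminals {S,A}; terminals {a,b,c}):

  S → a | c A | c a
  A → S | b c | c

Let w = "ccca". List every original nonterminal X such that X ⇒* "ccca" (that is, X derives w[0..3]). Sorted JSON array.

Convert to CNF:
  S -> T1 A | T1 T2 | a
  A -> T0 T1 | T1 A | T1 T2 | a | c
  T0 -> b
  T1 -> c
  T2 -> a

CYK table (by increasing span) (cells [i..j] with 0 ≤ i ≤ j ≤ 3 only):
  [0..0]={A,T1}  "c"  orig:{A}
  [1..1]={A,T1}  "c"  orig:{A}
  [2..2]={A,T1}  "c"  orig:{A}
  [3..3]={A,S,T2}  "a"  orig:{A,S}
  [0..1]={A,S}  "cc"
  [1..2]={A,S}  "cc"
  [2..3]={A,S}  "ca"
  [0..2]={A,S}  "ccc"
  [1..3]={A,S}  "cca"
  [0..3]={A,S}  "ccca"

Original NTs in T[0,3] deriving "ccca": ["A", "S"]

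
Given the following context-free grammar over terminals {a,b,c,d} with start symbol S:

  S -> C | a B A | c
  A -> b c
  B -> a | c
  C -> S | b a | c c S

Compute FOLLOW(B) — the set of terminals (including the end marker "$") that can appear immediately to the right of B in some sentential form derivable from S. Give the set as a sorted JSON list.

FIRST sets, iterate to fixpoint:
pass 1:
  A via A→b c: +{b}
  B via B→a: +{a}
  B via B→c: +{c}
  C via C→b a: +{b}
  C via C→c c S: +{c}
  S via S→C: +{b,c}
  S via S→a B A: +{a}
  S: {a,b,c}  A: {b}  B: {a,c}  C: {b,c}
pass 2:
  C via C→S: +{a}
  S: {a,b,c}  A: {b}  B: {a,c}  C: {a,b,c}
pass 3: done
  S: {a,b,c}  A: {b}  B: {a,c}  C: {a,b,c}

FOLLOW iteration:
initialize: $ ∈ FOLLOW(S)
iter 1:
  S→C: FOLLOW(C) ⊇ FOLLOW(S) ⊇ {$}; new: +{$}
  S→a B A: FOLLOW(B) ⊇ FIRST(A) = {b}; new: +{b}
  S→a B A: FOLLOW(A) ⊇ FOLLOW(S) ⊇ {$}; new: +{$}
  S: {$}  A: {$}  B: {b}  C: {$}
iter 2: — fixpoint
  S: {$}  A: {$}  B: {b}  C: {$}

FOLLOW(B) = ["b"]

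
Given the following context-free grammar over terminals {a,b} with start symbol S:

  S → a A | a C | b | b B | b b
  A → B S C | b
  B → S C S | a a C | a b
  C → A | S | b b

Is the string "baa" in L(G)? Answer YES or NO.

CNF form of G:
  S -> T0 A | T0 C | T1 B | T1 T1 | b
  A -> B X2 | b
  B -> S X3 | T0 T1 | T0 X4
  C -> B X5 | T0 A | T0 C | T1 B | T1 T1 | b
  T0 -> a
  T1 -> b
  X2 -> S C
  X3 -> C S
  X4 -> T0 C
  X5 -> S C

CYK fill:
  [0..0]={A,C,S,T1}  "b"  orig:{A,C,S}
  [1..1]={T0}  "a"  orig:{}
  [2..2]={T0}  "a"  orig:{}
  [0..1]=∅  "ba"
  [1..2]=∅  "aa"
  [0..2]=∅  "baa"

S ∉ T[0,2] ⇒ NO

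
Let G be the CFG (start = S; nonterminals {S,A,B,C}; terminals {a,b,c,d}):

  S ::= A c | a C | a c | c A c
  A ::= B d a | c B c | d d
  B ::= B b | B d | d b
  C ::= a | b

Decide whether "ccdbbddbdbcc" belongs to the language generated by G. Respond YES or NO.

CNF form of G:
  S -> A T2 | T1 C | T1 T2 | T2 X6
  A -> B X4 | T0 T0 | T2 X5
  B -> B T0 | B T3 | T0 T3
  C -> a | b
  T0 -> d
  T1 -> a
  T2 -> c
  T3 -> b
  X4 -> T0 T1
  X5 -> B T2
  X6 -> A T2

CYK fill:
  [0..0]={T2}  "c"  orig:{}
  [1..1]={T2}  "c"  orig:{}
  [2..2]={T0}  "d"  orig:{}
  [3..3]={C,T3}  "b"  orig:{C}
  [4..4]={C,T3}  "b"  orig:{C}
  [5..5]={T0}  "d"  orig:{}
  [6..6]={T0}  "d"  orig:{}
  [7..7]={C,T3}  "b"  orig:{C}
  [8..8]={T0}  "d"  orig:{}
  [9..9]={C,T3}  "b"  orig:{C}
  [10..10]={T2}  "c"  orig:{}
  [11..11]={T2}  "c"  orig:{}
  [0..1]=∅  "cc"
  [1..2]=∅  "cd"
  [2..3]={B}  "db"
  [3..4]=∅  "bb"
  [4..5]=∅  "bd"
  [5..6]={A}  "dd"
  [6..7]={B}  "db"
  [7..8]=∅  "bd"
  [8..9]={B}  "db"
  [9..10]=∅  "bc"
  [10..11]=∅  "cc"
  [0..2]=∅  "ccd"
  [1..3]=∅  "cdb"
  [2..4]={B}  "dbb"
  [3..5]=∅  "bbd"
  [4..6]=∅  "bdd"
  [5..7]=∅  "ddb"
  [6..8]={B}  "dbd"
  [7..9]=∅  "bdb"
  [8..10]={X5}  "dbc"  orig:{}
  [9..11]=∅  "bcc"
  [0..3]=∅  "ccdb"
  [1..4]=∅  "cdbb"
  [2..5]={B}  "dbbd"
  [3..6]=∅  "bbdd"
  [4..7]=∅  "bddb"
  [5..8]=∅  "ddbd"
  [6..9]={B}  "dbdb"
  [7..10]=∅  "bdbc"
  [8..11]=∅  "dbcc"
  [0..4]=∅  "ccdbb"
  [1..5]=∅  "cdbbd"
  [2..6]={B}  "dbbdd"
  [3..7]=∅  "bbddb"
  [4..8]=∅  "bddbd"
  [5..9]=∅  "ddbdb"
  [6..10]={X5}  "dbdbc"  orig:{}
  [7..11]=∅  "bdbcc"
  [0..5]=∅  "ccdbbd"
  [1..6]=∅  "cdbbdd"
  [2..7]={B}  "dbbddb"
  [3..8]=∅  "bbddbd"
  [4..9]=∅  "bddbdb"
  [5..10]=∅  "ddbdbc"
  [6..11]=∅  "dbdbcc"
  [0..6]=∅  "ccdbbdd"
  [1..7]=∅  "cdbbddb"
  [2..8]={B}  "dbbddbd"
  [3..9]=∅  "bbddbdb"
  [4..10]=∅  "bddbdbc"
  [5..11]=∅  "ddbdbcc"
  [0..7]=∅  "ccdbbddb"
  [1..8]=∅  "cdbbddbd"
  [2..9]={B}  "dbbddbdb"
  [3..10]=∅  "bbddbdbc"
  [4..11]=∅  "bddbdbcc"
  [0..8]=∅  "ccdbbddbd"
  [1..9]=∅  "cdbbddbdb"
  [2..10]={X5}  "dbbddbdbc"  orig:{}
  [3..11]=∅  "bbddbdbcc"
  [0..9]=∅  "ccdbbddbdb"
  [1..10]={A}  "cdbbddbdbc"
  [2..11]=∅  "dbbddbdbcc"
  [0..10]=∅  "ccdbbddbdbc"
  [1..11]={S,X6}  "cdbbddbdbcc"  orig:{S}
  [0..11]={S}  "ccdbbddbdbcc"

S ∈ T[0,11] ⇒ YES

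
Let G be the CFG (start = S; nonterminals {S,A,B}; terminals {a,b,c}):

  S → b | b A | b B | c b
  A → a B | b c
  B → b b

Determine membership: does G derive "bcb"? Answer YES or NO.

CNF form of G:
  S -> T1 A | T1 B | T2 T1 | b
  A -> T0 B | T1 T2
  B -> T1 T1
  T0 -> a
  T1 -> b
  T2 -> c

Fill CYK table bottom-up:
  cell(0,0) b: {S,T1}  orig:{S}
  cell(1,1) c: {T2}  orig:{}
  cell(2,2) b: {S,T1}  orig:{S}
  cell(0,1) bc: {A}
  cell(1,2) cb: {S}
  cell(0,2) bcb: ∅

S ∉ T[0,2] ⇒ NO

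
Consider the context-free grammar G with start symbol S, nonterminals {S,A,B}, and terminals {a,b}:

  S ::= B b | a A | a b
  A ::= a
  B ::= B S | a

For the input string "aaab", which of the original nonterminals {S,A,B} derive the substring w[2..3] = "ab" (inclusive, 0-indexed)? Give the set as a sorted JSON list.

CNF form of G:
  S -> B T0 | T1 A | T1 T0
  A -> a
  B -> B S | a
  T0 -> b
  T1 -> a

CYK fill — only the sub-triangle for w[2..3]:
  [2..2]={A,B,T1}  "a"  orig:{A,B}
  [3..3]={T0}  "b"  orig:{}
  [2..3]={S}  "ab"

Original NTs in T[2,3] deriving "ab": ["S"]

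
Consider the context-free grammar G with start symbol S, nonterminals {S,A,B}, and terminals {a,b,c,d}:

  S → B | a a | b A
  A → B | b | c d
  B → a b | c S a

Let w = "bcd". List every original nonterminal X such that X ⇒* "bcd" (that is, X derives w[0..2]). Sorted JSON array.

CNF form of G:
  S -> T0 T0 | T0 T1 | T1 A | T2 X6
  A -> T0 T1 | T2 T3 | T2 X4 | b
  B -> T0 T1 | T2 X5
  T0 -> a
  T1 -> b
  T2 -> c
  T3 -> d
  X4 -> S T0
  X5 -> S T0
  X6 -> S T0

Fill CYK table bottom-up — only the sub-triangle for w[0..2]:
  cell(0,0) b: {A,T1}  orig:{A}
  cell(1,1) c: {T2}  orig:{}
  cell(2,2) d: {T3}  orig:{}
  cell(0,1) bc: ∅
  cell(1,2) cd: {A}
  cell(0,2) bcd: {S}

Original NTs in T[0,2] deriving "bcd": ["S"]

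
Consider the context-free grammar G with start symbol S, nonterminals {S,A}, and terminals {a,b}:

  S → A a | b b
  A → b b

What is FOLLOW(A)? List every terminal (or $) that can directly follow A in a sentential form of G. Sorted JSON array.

Compute FIRST by fixpoint:
pass 1:
  A via A→b b: +{b}
  S via S→A a: +{b}
  S: {b}  A: {b}
pass 2: — fixpoint
  S: {b}  A: {b}

Compute FOLLOW by fixpoint:
FOLLOW(S) := {$}
pass 1:
  S→A a: FOLLOW(A) ⊇ FIRST(a) = {a}; new: +{a}
  FOLLOW[S]={$}  FOLLOW[A]={a}
pass 2: (stable)
  FOLLOW[S]={$}  FOLLOW[A]={a}

FOLLOW(A) = ["a"]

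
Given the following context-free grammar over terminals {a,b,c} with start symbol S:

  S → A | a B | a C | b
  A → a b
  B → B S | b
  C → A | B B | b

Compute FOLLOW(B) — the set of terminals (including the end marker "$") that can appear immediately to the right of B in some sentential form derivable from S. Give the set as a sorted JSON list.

Compute FIRST by fixpoint:
[1]
  A via A→a b: +{a}
  B via B→b: +{b}
  C via C→A: +{a}
  C via C→B B: +{b}
  S via S→A: +{a}
  S via S→b: +{b}
  FIRST[S]={a,b}  FIRST[A]={a}  FIRST[B]={b}  FIRST[C]={a,b}
[2] — fixpoint
  FIRST[S]={a,b}  FIRST[A]={a}  FIRST[B]={b}  FIRST[C]={a,b}

FOLLOW iteration:
FOLLOW(S) := {$}
[1]
  B→B S: FOLLOW(B) ⊇ FIRST(S) = {a,b}; new: +{a,b}
  B→B S: FOLLOW(S) ⊇ FOLLOW(B) ⊇ {a,b}; new: +{a,b}
  S→A: FOLLOW(A) ⊇ FOLLOW(S) ⊇ {$,a,b}; new: +{$,a,b}
  S→a B: FOLLOW(B) ⊇ FOLLOW(S) ⊇ {$,a,b}; new: +{$}
  S→a C: FOLLOW(C) ⊇ FOLLOW(S) ⊇ {$,a,b}; new: +{$,a,b}
  FOLLOW(S)={$,a,b}  FOLLOW(A)={$,a,b}  FOLLOW(B)={$,a,b}  FOLLOW(C)={$,a,b}
[2] (stable)
  FOLLOW(S)={$,a,b}  FOLLOW(A)={$,a,b}  FOLLOW(B)={$,a,b}  FOLLOW(C)={$,a,b}

FOLLOW(B) = ["$", "a", "b"]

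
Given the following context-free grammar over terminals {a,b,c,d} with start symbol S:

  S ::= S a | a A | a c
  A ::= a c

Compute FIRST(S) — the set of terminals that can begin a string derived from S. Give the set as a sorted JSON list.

Compute FIRST by fixpoint:
pass 1:
  A via A→a c: +{a}
  S via S→a A: +{a}
  FIRST[S]={a}  FIRST[A]={a}
pass 2: — fixpoint
  FIRST[S]={a}  FIRST[A]={a}

FIRST(S) = ["a"]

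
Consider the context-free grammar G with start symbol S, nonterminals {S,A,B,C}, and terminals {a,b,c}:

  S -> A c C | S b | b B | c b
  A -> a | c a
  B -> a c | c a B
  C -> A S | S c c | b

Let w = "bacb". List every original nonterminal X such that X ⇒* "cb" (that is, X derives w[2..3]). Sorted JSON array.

CNF form of G:
  S -> A X5 | S T2 | T0 T2 | T2 B
  A -> T0 T1 | a
  B -> T0 X3 | T1 T0
  C -> A S | S X4 | b
  T0 -> c
  T1 -> a
  T2 -> b
  X3 -> T1 B
  X4 -> T0 T0
  X5 -> T0 C

CYK table (by increasing span) (cells [i..j] with 2 ≤ i ≤ j ≤ 3 only):
  T[2,2] 'c' = {T0}  orig:{}
  T[3,3] 'b' = {C,T2}  orig:{C}
  T[2,3] 'cb' = {S,X5}  orig:{S}

Original NTs in T[2,3] deriving "cb": ["S"]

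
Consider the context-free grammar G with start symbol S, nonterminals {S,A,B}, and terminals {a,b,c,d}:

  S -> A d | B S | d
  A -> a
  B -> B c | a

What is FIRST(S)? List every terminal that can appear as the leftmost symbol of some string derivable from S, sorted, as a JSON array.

FIRST iteration:
pass 1:
  A via A→a: +{a}
  B via B→a: +{a}
  S via S→A d: +{a}
  S via S→d: +{d}
  FIRST(S)={a,d}  FIRST(A)={a}  FIRST(B)={a}
pass 2: done
  FIRST(S)={a,d}  FIRST(A)={a}  FIRST(B)={a}

FIRST(S) = ["a", "d"]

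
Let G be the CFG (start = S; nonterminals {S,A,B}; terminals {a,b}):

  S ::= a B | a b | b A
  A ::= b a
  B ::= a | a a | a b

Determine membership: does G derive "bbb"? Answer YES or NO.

CNF form of G:
  S -> T0 A | T1 B | T1 T0
  A -> T0 T1
  B -> T1 T0 | T1 T1 | a
  T0 -> b
  T1 -> a

CYK fill:
  T[0,0] 'b' = {T0}  orig:{}
  T[1,1] 'b' = {T0}  orig:{}
  T[2,2] 'b' = {T0}  orig:{}
  T[0,1] 'bb' = ∅
  T[1,2] 'bb' = ∅
  T[0,2] 'bbb' = ∅

S ∉ T[0,2] ⇒ NO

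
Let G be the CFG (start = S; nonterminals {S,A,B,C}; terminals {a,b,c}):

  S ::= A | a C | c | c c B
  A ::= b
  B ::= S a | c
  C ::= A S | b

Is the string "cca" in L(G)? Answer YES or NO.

CNF form of G:
  S -> T0 C | T1 X2 | b | c
  A -> b
  B -> S T0 | c
  C -> A S | b
  T0 -> a
  T1 -> c
  X2 -> T1 B

Fill CYK table bottom-up:
  [0..0]={B,S,T1}  "c"  orig:{B,S}
  [1..1]={B,S,T1}  "c"  orig:{B,S}
  [2..2]={T0}  "a"  orig:{}
  [0..1]={X2}  "cc"  orig:{}
  [1..2]={B}  "ca"
  [0..2]={X2}  "cca"  orig:{}

S ∉ T[0,2] ⇒ NO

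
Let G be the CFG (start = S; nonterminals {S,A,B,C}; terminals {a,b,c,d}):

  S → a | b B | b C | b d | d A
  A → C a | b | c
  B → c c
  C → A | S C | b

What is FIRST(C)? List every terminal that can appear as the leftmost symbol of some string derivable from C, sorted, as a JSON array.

FIRST sets, iterate to fixpoint:
[1]
  A via A→b: +{b}
  A via A→c: +{c}
  B via B→c c: +{c}
  C via C→A: +{b,c}
  S via S→a: +{a}
  S via S→b B: +{b}
  S via S→d A: +{d}
  S: {a,b,d}  A: {b,c}  B: {c}  C: {b,c}
[2]
  C via C→S C: +{a,d}
  S: {a,b,d}  A: {b,c}  B: {c}  C: {a,b,c,d}
[3]
  A via A→C a: +{a,d}
  S: {a,b,d}  A: {a,b,c,d}  B: {c}  C: {a,b,c,d}
[4] — fixpoint
  S: {a,b,d}  A: {a,b,c,d}  B: {c}  C: {a,b,c,d}

FIRST(C) = ["a", "b", "c", "d"]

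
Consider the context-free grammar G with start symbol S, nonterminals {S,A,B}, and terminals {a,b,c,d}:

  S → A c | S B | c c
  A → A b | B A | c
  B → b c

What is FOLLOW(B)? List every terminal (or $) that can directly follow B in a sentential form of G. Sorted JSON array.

FIRST iteration:
round 1:
  A via A→c: +{c}
  B via B→b c: +{b}
  S via S→A c: +{c}
  FIRST[S]={c}  FIRST[A]={c}  FIRST[B]={b}
round 2:
  A via A→B A: +{b}
  S via S→A c: +{b}
  FIRST[S]={b,c}  FIRST[A]={b,c}  FIRST[B]={b}
round 3: — fixpoint
  FIRST[S]={b,c}  FIRST[A]={b,c}  FIRST[B]={b}

FOLLOW sets:
seed FOLLOW(S) with $
pass 1:
  A→A b: FOLLOW(A) ⊇ FIRST(b) = {b}; new: +{b}
  A→B A: FOLLOW(B) ⊇ FIRST(A) = {b,c}; new: +{b,c}
  S→A c: FOLLOW(A) ⊇ FIRST(c) = {c}; new: +{c}
  S→S B: FOLLOW(S) ⊇ FIRST(B) = {b}; new: +{b}
  S→S B: FOLLOW(B) ⊇ FOLLOW(S) ⊇ {$,b}; new: +{$}
  S: {$,b}  A: {b,c}  B: {$,b,c}
pass 2: done
  S: {$,b}  A: {b,c}  B: {$,b,c}

FOLLOW(B) = ["$", "b", "c"]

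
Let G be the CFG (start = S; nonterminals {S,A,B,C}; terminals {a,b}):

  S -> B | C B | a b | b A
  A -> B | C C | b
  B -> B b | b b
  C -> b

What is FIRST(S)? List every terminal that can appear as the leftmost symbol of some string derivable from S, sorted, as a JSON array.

FIRST iteration:
iter 1:
  A via A→b: +{b}
  B via B→b b: +{b}
  C via C→b: +{b}
  S via S→B: +{b}
  S via S→a b: +{a}
  FIRST(S)={a,b}  FIRST(A)={b}  FIRST(B)={b}  FIRST(C)={b}
iter 2: — fixpoint
  FIRST(S)={a,b}  FIRST(A)={b}  FIRST(B)={b}  FIRST(C)={b}

FIRST(S) = ["a", "b"]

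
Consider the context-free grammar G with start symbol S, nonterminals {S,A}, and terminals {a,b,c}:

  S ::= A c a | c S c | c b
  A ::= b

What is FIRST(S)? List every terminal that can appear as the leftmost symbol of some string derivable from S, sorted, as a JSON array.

FIRST sets, iterate to fixpoint:
round 1:
  A via A→b: +{b}
  S via S→A c a: +{b}
  S via S→c S c: +{c}
  FIRST(S)={b,c}  FIRST(A)={b}
round 2: (stable)
  FIRST(S)={b,c}  FIRST(A)={b}

FIRST(S) = ["b", "c"]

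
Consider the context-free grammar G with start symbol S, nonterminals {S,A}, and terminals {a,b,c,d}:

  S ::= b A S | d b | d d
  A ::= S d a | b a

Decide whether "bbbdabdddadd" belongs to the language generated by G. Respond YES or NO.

CNF form of G:
  S -> T0 T0 | T0 T2 | T2 X4
  A -> S X3 | T2 T1
  T0 -> d
  T1 -> a
  T2 -> b
  X3 -> T0 T1
  X4 -> A S

CYK table (by increasing span):
  T[0,0] 'b' = {T2}  orig:{}
  T[1,1] 'b' = {T2}  orig:{}
  T[2,2] 'b' = {T2}  orig:{}
  T[3,3] 'd' = {T0}  orig:{}
  T[4,4] 'a' = {T1}  orig:{}
  T[5,5] 'b' = {T2}  orig:{}
  T[6,6] 'd' = {T0}  orig:{}
  T[7,7] 'd' = {T0}  orig:{}
  T[8,8] 'd' = {T0}  orig:{}
  T[9,9] 'a' = {T1}  orig:{}
  T[10,10] 'd' = {T0}  orig:{}
  T[11,11] 'd' = {T0}  orig:{}
  T[0,1] 'bb' = ∅
  T[1,2] 'bb' = ∅
  T[2,3] 'bd' = ∅
  T[3,4] 'da' = {X3}  orig:{}
  T[4,5] 'ab' = ∅
  T[5,6] 'bd' = ∅
  T[6,7] 'dd' = {S}
  T[7,8] 'dd' = {S}
  T[8,9] 'da' = {X3}  orig:{}
  T[9,10] 'ad' = ∅
  T[10,11] 'dd' = {S}
  T[0,2] 'bbb' = ∅
  T[1,3] 'bbd' = ∅
  T[2,4] 'bda' = ∅
  T[3,5] 'dab' = ∅
  T[4,6] 'abd' = ∅
  T[5,7] 'bdd' = ∅
  T[6,8] 'ddd' = ∅
  T[7,9] 'dda' = ∅
  T[8,10] 'dad' = ∅
  T[9,11] 'add' = ∅
  T[0,3] 'bbbd' = ∅
  T[1,4] 'bbda' = ∅
  T[2,5] 'bdab' = ∅
  T[3,6] 'dabd' = ∅
  T[4,7] 'abdd' = ∅
  T[5,8] 'bddd' = ∅
  T[6,9] 'ddda' = {A}
  T[7,10] 'ddad' = ∅
  T[8,11] 'dadd' = ∅
  T[0,4] 'bbbda' = ∅
  T[1,5] 'bbdab' = ∅
  T[2,6] 'bdabd' = ∅
  T[3,7] 'dabdd' = ∅
  T[4,8] 'abddd' = ∅
  T[5,9] 'bddda' = ∅
  T[6,10] 'dddad' = ∅
  T[7,11] 'ddadd' = ∅
  T[0,5] 'bbbdab' = ∅
  T[1,6] 'bbdabd' = ∅
  T[2,7] 'bdabdd' = ∅
  T[3,8] 'dabddd' = ∅
  T[4,9] 'abddda' = ∅
  T[5,10] 'bdddad' = ∅
  T[6,11] 'dddadd' = {X4}  orig:{}
  T[0,6] 'bbbdabd' = ∅
  T[1,7] 'bbdabdd' = ∅
  T[2,8] 'bdabddd' = ∅
  T[3,9] 'dabddda' = ∅
  T[4,10] 'abdddad' = ∅
  T[5,11] 'bdddadd' = {S}
  T[0,7] 'bbbdabdd' = ∅
  T[1,8] 'bbdabddd' = ∅
  T[2,9] 'bdabddda' = ∅
  T[3,10] 'dabdddad' = ∅
  T[4,11] 'abdddadd' = ∅
  T[0,8] 'bbbdabddd' = ∅
  T[1,9] 'bbdabddda' = ∅
  T[2,10] 'bdabdddad' = ∅
  T[3,11] 'dabdddadd' = ∅
  T[0,9] 'bbbdabddda' = ∅
  T[1,10] 'bbdabdddad' = ∅
  T[2,11] 'bdabdddadd' = ∅
  T[0,10] 'bbbdabdddad' = ∅
  T[1,11] 'bbdabdddadd' = ∅
  T[0,11] 'bbbdabdddadd' = ∅

S ∉ T[0,11] ⇒ NO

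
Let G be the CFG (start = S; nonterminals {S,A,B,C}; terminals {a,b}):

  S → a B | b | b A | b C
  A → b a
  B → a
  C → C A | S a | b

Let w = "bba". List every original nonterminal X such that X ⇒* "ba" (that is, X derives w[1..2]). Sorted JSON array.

CNF form of G:
  S -> T0 A | T0 C | T1 B | b
  A -> T0 T1
  B -> a
  C -> C A | S T1 | b
  T0 -> b
  T1 -> a

CYK table (by increasing span) (cells [i..j] with 1 ≤ i ≤ j ≤ 2 only):
  T[1,1] 'b' = {C,S,T0}  orig:{C,S}
  T[2,2] 'a' = {B,T1}  orig:{B}
  T[1,2] 'ba' = {A,C}

Original NTs in T[1,2] deriving "ba": ["A", "C"]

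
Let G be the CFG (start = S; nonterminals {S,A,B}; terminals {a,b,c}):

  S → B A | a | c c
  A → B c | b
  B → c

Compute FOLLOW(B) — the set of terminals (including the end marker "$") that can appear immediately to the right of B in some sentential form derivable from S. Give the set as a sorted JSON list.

Compute FIRST by fixpoint:
[1]
  A via A→b: +{b}
  B via B→c: +{c}
  S via S→B A: +{c}
  S via S→a: +{a}
  FIRST[S]={a,c}  FIRST[A]={b}  FIRST[B]={c}
[2]
  A via A→B c: +{c}
  FIRST[S]={a,c}  FIRST[A]={b,c}  FIRST[B]={c}
[3] — fixpoint
  FIRST[S]={a,c}  FIRST[A]={b,c}  FIRST[B]={c}

FOLLOW iteration:
initialize: $ ∈ FOLLOW(S)
pass 1:
  A→B c: FOLLOW(B) ⊇ FIRST(c) = {c}; new: +{c}
  S→B A: FOLLOW(B) ⊇ FIRST(A) = {b,c}; new: +{b}
  S→B A: FOLLOW(A) ⊇ FOLLOW(S) ⊇ {$}; new: +{$}
  S: {$}  A: {$}  B: {b,c}
pass 2: done
  S: {$}  A: {$}  B: {b,c}

FOLLOW(B) = ["b", "c"]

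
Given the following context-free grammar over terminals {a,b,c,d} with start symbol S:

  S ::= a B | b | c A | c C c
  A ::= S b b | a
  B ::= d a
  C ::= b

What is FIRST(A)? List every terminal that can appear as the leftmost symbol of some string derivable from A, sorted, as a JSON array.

FIRST sets, iterate to fixpoint:
round 1:
  A via A→a: +{a}
  B via B→d a: +{d}
  C via C→b: +{b}
  S via S→a B: +{a}
  S via S→b: +{b}
  S via S→c A: +{c}
  FIRST[S]={a,b,c}  FIRST[A]={a}  FIRST[B]={d}  FIRST[C]={b}
round 2:
  A via A→S b b: +{b,c}
  FIRST[S]={a,b,c}  FIRST[A]={a,b,c}  FIRST[B]={d}  FIRST[C]={b}
round 3: (stable)
  FIRST[S]={a,b,c}  FIRST[A]={a,b,c}  FIRST[B]={d}  FIRST[C]={b}

FIRST(A) = ["a", "b", "c"]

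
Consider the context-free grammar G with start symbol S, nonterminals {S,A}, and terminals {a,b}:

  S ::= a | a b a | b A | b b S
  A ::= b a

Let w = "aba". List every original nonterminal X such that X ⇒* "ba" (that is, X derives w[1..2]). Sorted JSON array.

CNF form of G:
  S -> T0 A | T0 X3 | T1 X2 | a
  A -> T0 T1
  T0 -> b
  T1 -> a
  X2 -> T0 T1
  X3 -> T0 S

CYK fill, restricted to cells inside w[1..2]:
  T[1,1] 'b' = {T0}  orig:{}
  T[2,2] 'a' = {S,T1}  orig:{S}
  T[1,2] 'ba' = {A,X2,X3}  orig:{A}

Original NTs in T[1,2] deriving "ba": ["A"]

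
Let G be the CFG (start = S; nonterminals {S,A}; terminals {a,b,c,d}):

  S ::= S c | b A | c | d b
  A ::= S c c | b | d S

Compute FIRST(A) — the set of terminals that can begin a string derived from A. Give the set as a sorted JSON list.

Compute FIRST by fixpoint:
pass 1:
  A via A→b: +{b}
  A via A→d S: +{d}
  S via S→b A: +{b}
  S via S→c: +{c}
  S via S→d b: +{d}
  FIRST[S]={b,c,d}  FIRST[A]={b,d}
pass 2:
  A via A→S c c: +{c}
  FIRST[S]={b,c,d}  FIRST[A]={b,c,d}
pass 3: (stable)
  FIRST[S]={b,c,d}  FIRST[A]={b,c,d}

FIRST(A) = ["b", "c", "d"]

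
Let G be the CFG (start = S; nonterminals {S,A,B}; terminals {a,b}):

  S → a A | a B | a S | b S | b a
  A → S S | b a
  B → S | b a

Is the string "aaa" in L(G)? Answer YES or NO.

CNF form of G:
  S -> T0 S | T0 T1 | T1 A | T1 B | T1 S
  A -> S S | T0 T1
  B -> T0 S | T0 T1 | T1 A | T1 B | T1 S
  T0 -> b
  T1 -> a

CYK table (by increasing span):
  cell(0,0) a: {T1}  orig:{}
  cell(1,1) a: {T1}  orig:{}
  cell(2,2) a: {T1}  orig:{}
  cell(0,1) aa: ∅
  cell(1,2) aa: ∅
  cell(0,2) aaa: ∅

S ∉ T[0,2] ⇒ NO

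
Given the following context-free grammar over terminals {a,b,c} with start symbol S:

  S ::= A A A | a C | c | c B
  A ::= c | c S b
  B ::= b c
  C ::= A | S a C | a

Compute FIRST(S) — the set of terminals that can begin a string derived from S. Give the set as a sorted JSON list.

FIRST sets, iterate to fixpoint:
[1]
  A via A→c: +{c}
  B via B→b c: +{b}
  C via C→A: +{c}
  C via C→a: +{a}
  S via S→A A A: +{c}
  S via S→a C: +{a}
  FIRST(S)={a,c}  FIRST(A)={c}  FIRST(B)={b}  FIRST(C)={a,c}
[2] (stable)
  FIRST(S)={a,c}  FIRST(A)={c}  FIRST(B)={b}  FIRST(C)={a,c}

FIRST(S) = ["a", "c"]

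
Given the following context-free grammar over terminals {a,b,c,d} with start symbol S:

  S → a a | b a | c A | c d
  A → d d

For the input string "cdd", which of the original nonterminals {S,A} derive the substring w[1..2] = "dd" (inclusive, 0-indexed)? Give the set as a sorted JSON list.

Convert to CNF:
  S -> T1 T1 | T2 T1 | T3 A | T3 T0
  A -> T0 T0
  T0 -> d
  T1 -> a
  T2 -> b
  T3 -> c

CYK fill — only the sub-triangle for w[1..2]:
  [1..1]={T0}  "d"  orig:{}
  [2..2]={T0}  "d"  orig:{}
  [1..2]={A}  "dd"

Original NTs in T[1,2] deriving "dd": ["A"]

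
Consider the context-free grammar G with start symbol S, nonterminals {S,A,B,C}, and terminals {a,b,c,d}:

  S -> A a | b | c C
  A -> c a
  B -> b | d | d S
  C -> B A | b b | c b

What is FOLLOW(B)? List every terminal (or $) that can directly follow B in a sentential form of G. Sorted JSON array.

FIRST sets, iterate to fixpoint:
[1]
  A via A→c a: +{c}
  B via B→b: +{b}
  B via B→d: +{d}
  C via C→B A: +{b,d}
  C via C→c b: +{c}
  S via S→A a: +{c}
  S via S→b: +{b}
  FIRST(S)={b,c}  FIRST(A)={c}  FIRST(B)={b,d}  FIRST(C)={b,c,d}
[2] done
  FIRST(S)={b,c}  FIRST(A)={c}  FIRST(B)={b,d}  FIRST(C)={b,c,d}

Compute FOLLOW by fixpoint:
FOLLOW(S) := {$}
[1]
  C→B A: FOLLOW(B) ⊇ FIRST(A) = {c}; new: +{c}
  S→A a: FOLLOW(A) ⊇ FIRST(a) = {a}; new: +{a}
  S→c C: FOLLOW(C) ⊇ FOLLOW(S) ⊇ {$}; new: +{$}
  FOLLOW[S]={$}  FOLLOW[A]={a}  FOLLOW[B]={c}  FOLLOW[C]={$}
[2]
  B→d S: FOLLOW(S) ⊇ FOLLOW(B) ⊇ {c}; new: +{c}
  C→B A: FOLLOW(A) ⊇ FOLLOW(C) ⊇ {$}; new: +{$}
  S→c C: FOLLOW(C) ⊇ FOLLOW(S) ⊇ {$,c}; new: +{c}
  FOLLOW[S]={$,c}  FOLLOW[A]={$,a}  FOLLOW[B]={c}  FOLLOW[C]={$,c}
[3]
  C→B A: FOLLOW(A) ⊇ FOLLOW(C) ⊇ {$,c}; new: +{c}
  FOLLOW[S]={$,c}  FOLLOW[A]={$,a,c}  FOLLOW[B]={c}  FOLLOW[C]={$,c}
[4] done
  FOLLOW[S]={$,c}  FOLLOW[A]={$,a,c}  FOLLOW[B]={c}  FOLLOW[C]={$,c}

FOLLOW(B) = ["c"]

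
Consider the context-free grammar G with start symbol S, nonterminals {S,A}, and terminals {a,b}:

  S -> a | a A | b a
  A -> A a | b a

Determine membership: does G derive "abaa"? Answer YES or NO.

Convert to CNF:
  S -> T0 A | T1 T0 | a
  A -> A T0 | T1 T0
  T0 -> a
  T1 -> b

CYK table (by increasing span):
  [0..0]={S,T0}  "a"  orig:{S}
  [1..1]={T1}  "b"  orig:{}
  [2..2]={S,T0}  "a"  orig:{S}
  [3..3]={S,T0}  "a"  orig:{S}
  [0..1]=∅  "ab"
  [1..2]={A,S}  "ba"
  [2..3]=∅  "aa"
  [0..2]={S}  "aba"
  [1..3]={A}  "baa"
  [0..3]={S}  "abaa"

S ∈ T[0,3] ⇒ YES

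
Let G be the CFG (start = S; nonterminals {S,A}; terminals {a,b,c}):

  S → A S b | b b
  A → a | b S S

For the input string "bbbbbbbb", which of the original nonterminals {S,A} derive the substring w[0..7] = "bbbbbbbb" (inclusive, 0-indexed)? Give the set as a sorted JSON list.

CNF form of G:
  S -> A X2 | T0 T0
  A -> T0 X1 | a
  T0 -> b
  X1 -> S S
  X2 -> S T0

Fill CYK table bottom-up — only the sub-triangle for w[0..7]:
  T[0,0] 'b' = {T0}  orig:{}
  T[1,1] 'b' = {T0}  orig:{}
  T[2,2] 'b' = {T0}  orig:{}
  T[3,3] 'b' = {T0}  orig:{}
  T[4,4] 'b' = {T0}  orig:{}
  T[5,5] 'b' = {T0}  orig:{}
  T[6,6] 'b' = {T0}  orig:{}
  T[7,7] 'b' = {T0}  orig:{}
  T[0,1] 'bb' = {S}
  T[1,2] 'bb' = {S}
  T[2,3] 'bb' = {S}
  T[3,4] 'bb' = {S}
  T[4,5] 'bb' = {S}
  T[5,6] 'bb' = {S}
  T[6,7] 'bb' = {S}
  T[0,2] 'bbb' = {X2}  orig:{}
  T[1,3] 'bbb' = {X2}  orig:{}
  T[2,4] 'bbb' = {X2}  orig:{}
  T[3,5] 'bbb' = {X2}  orig:{}
  T[4,6] 'bbb' = {X2}  orig:{}
  T[5,7] 'bbb' = {X2}  orig:{}
  T[0,3] 'bbbb' = {X1}  orig:{}
  T[1,4] 'bbbb' = {X1}  orig:{}
  T[2,5] 'bbbb' = {X1}  orig:{}
  T[3,6] 'bbbb' = {X1}  orig:{}
  T[4,7] 'bbbb' = {X1}  orig:{}
  T[0,4] 'bbbbb' = {A}
  T[1,5] 'bbbbb' = {A}
  T[2,6] 'bbbbb' = {A}
  T[3,7] 'bbbbb' = {A}
  T[0,5] 'bbbbbb' = ∅
  T[1,6] 'bbbbbb' = ∅
  T[2,7] 'bbbbbb' = ∅
  T[0,6] 'bbbbbbb' = ∅
  T[1,7] 'bbbbbbb' = ∅
  T[0,7] 'bbbbbbbb' = {S}

Original NTs in T[0,7] deriving "bbbbbbbb": ["S"]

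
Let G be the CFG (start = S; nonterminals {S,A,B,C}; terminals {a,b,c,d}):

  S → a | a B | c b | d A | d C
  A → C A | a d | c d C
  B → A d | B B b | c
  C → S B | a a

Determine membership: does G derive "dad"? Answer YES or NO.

CNF form of G:
  S -> T0 B | T1 A | T1 C | T2 T3 | a
  A -> C A | T0 T1 | T2 X4
  B -> A T1 | B X5 | c
  C -> S B | T0 T0
  T0 -> a
  T1 -> d
  T2 -> c
  T3 -> b
  X4 -> T1 C
  X5 -> B T3

CYK table (by increasing span):
  T[0,0] 'd' = {T1}  orig:{}
  T[1,1] 'a' = {S,T0}  orig:{S}
  T[2,2] 'd' = {T1}  orig:{}
  T[0,1] 'da' = ∅
  T[1,2] 'ad' = {A}
  T[0,2] 'dad' = {S}

S ∈ T[0,2] ⇒ YES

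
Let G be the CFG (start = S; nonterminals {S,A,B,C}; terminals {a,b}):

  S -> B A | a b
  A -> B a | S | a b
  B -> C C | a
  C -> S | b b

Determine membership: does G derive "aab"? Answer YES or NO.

Convert to CNF:
  S -> B A | T0 T1
  A -> B A | B T0 | T0 T1
  B -> C C | a
  C -> B A | T0 T1 | T1 T1
  T0 -> a
  T1 -> b

Fill CYK table bottom-up:
  [0..0]={B,T0}  "a"  orig:{B}
  [1..1]={B,T0}  "a"  orig:{B}
  [2..2]={T1}  "b"  orig:{}
  [0..1]={A}  "aa"
  [1..2]={A,C,S}  "ab"
  [0..2]={A,C,S}  "aab"

S ∈ T[0,2] ⇒ YES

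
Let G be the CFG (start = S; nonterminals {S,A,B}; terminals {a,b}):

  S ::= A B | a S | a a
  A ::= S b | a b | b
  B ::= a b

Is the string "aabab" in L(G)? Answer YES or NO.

Convert to CNF:
  S -> A B | T1 S | T1 T1
  A -> S T0 | T1 T0 | b
  B -> T1 T0
  T0 -> b
  T1 -> a

Fill CYK table bottom-up:
  cell(0,0) a: {T1}  orig:{}
  cell(1,1) a: {T1}  orig:{}
  cell(2,2) b: {A,T0}  orig:{A}
  cell(3,3) a: {T1}  orig:{}
  cell(4,4) b: {A,T0}  orig:{A}
  cell(0,1) aa: {S}
  cell(1,2) ab: {A,B}
  cell(2,3) ba: ∅
  cell(3,4) ab: {A,B}
  cell(0,2) aab: {A}
  cell(1,3) aba: ∅
  cell(2,4) bab: {S}
  cell(0,3) aaba: ∅
  cell(1,4) abab: {S}
  cell(0,4) aabab: {S}

S ∈ T[0,4] ⇒ YES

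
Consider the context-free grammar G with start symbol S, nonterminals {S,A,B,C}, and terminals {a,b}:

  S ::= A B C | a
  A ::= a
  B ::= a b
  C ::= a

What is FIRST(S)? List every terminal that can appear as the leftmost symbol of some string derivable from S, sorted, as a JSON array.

FIRST sets, iterate to fixpoint:
pass 1:
  A via A→a: +{a}
  B via B→a b: +{a}
  C via C→a: +{a}
  S via S→A B C: +{a}
  FIRST(S)={a}  FIRST(A)={a}  FIRST(B)={a}  FIRST(C)={a}
pass 2: (no change)
  FIRST(S)={a}  FIRST(A)={a}  FIRST(B)={a}  FIRST(C)={a}

FIRST(S) = ["a"]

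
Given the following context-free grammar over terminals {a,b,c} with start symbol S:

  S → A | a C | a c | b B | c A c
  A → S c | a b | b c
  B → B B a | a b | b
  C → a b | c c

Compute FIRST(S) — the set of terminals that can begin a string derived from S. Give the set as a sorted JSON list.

Compute FIRST by fixpoint:
pass 1:
  A via A→a b: +{a}
  A via A→b c: +{b}
  B via B→a b: +{a}
  B via B→b: +{b}
  C via C→a b: +{a}
  C via C→c c: +{c}
  S via S→A: +{a,b}
  S via S→c A c: +{c}
  S: {a,b,c}  A: {a,b}  B: {a,b}  C: {a,c}
pass 2:
  A via A→S c: +{c}
  S: {a,b,c}  A: {a,b,c}  B: {a,b}  C: {a,c}
pass 3: (stable)
  S: {a,b,c}  A: {a,b,c}  B: {a,b}  C: {a,c}

FIRST(S) = ["a", "b", "c"]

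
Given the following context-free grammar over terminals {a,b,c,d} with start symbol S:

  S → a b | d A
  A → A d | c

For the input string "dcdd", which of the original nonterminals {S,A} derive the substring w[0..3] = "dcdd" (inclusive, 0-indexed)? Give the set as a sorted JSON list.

Convert to CNF:
  S -> T0 A | T1 T2
  A -> A T0 | c
  T0 -> d
  T1 -> a
  T2 -> b

CYK fill (cells [i..j] with 0 ≤ i ≤ j ≤ 3 only):
  cell(0,0) d: {T0}  orig:{}
  cell(1,1) c: {A}
  cell(2,2) d: {T0}  orig:{}
  cell(3,3) d: {T0}  orig:{}
  cell(0,1) dc: {S}
  cell(1,2) cd: {A}
  cell(2,3) dd: ∅
  cell(0,2) dcd: {S}
  cell(1,3) cdd: {A}
  cell(0,3) dcdd: {S}

Original NTs in T[0,3] deriving "dcdd": ["S"]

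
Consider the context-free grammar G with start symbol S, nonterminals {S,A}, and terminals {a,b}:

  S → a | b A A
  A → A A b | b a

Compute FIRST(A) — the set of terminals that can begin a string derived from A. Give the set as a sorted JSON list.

FIRST iteration:
round 1:
  A via A→b a: +{b}
  S via S→a: +{a}
  S via S→b A A: +{b}
  FIRST(S)={a,b}  FIRST(A)={b}
round 2: done
  FIRST(S)={a,b}  FIRST(A)={b}

FIRST(A) = ["b"]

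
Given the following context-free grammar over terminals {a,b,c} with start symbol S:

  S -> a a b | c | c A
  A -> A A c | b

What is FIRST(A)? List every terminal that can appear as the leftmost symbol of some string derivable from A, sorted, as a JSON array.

FIRST sets, iterate to fixpoint:
[1]
  A via A→b: +{b}
  S via S→a a b: +{a}
  S via S→c: +{c}
  S: {a,c}  A: {b}
[2] (no change)
  S: {a,c}  A: {b}

FIRST(A) = ["b"]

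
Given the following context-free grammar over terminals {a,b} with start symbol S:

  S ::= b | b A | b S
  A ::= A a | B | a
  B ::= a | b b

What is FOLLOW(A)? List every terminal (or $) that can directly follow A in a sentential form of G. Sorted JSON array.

FIRST sets, iterate to fixpoint:
iter 1:
  A via A→a: +{a}
  B via B→a: +{a}
  B via B→b b: +{b}
  S via S→b: +{b}
  S: {b}  A: {a}  B: {a,b}
iter 2:
  A via A→B: +{b}
  S: {b}  A: {a,b}  B: {a,b}
iter 3: — fixpoint
  S: {b}  A: {a,b}  B: {a,b}

FOLLOW sets:
FOLLOW(S) := {$}
iter 1:
  A→A a: FOLLOW(A) ⊇ FIRST(a) = {a}; new: +{a}
  A→B: FOLLOW(B) ⊇ FOLLOW(A) ⊇ {a}; new: +{a}
  S→b A: FOLLOW(A) ⊇ FOLLOW(S) ⊇ {$}; new: +{$}
  S: {$}  A: {$,a}  B: {a}
iter 2:
  A→B: FOLLOW(B) ⊇ FOLLOW(A) ⊇ {$,a}; new: +{$}
  S: {$}  A: {$,a}  B: {$,a}
iter 3: — fixpoint
  S: {$}  A: {$,a}  B: {$,a}

FOLLOW(A) = ["$", "a"]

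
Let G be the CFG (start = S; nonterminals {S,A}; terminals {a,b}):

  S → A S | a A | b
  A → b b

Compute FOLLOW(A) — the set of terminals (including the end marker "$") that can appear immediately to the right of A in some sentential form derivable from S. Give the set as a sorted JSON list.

Compute FIRST by fixpoint:
iter 1:
  A via A→b b: +{b}
  S via S→A S: +{b}
  S via S→a A: +{a}
  S: {a,b}  A: {b}
iter 2: (stable)
  S: {a,b}  A: {b}

FOLLOW sets:
initialize: $ ∈ FOLLOW(S)
[1]
  S→A S: FOLLOW(A) ⊇ FIRST(S) = {a,b}; new: +{a,b}
  S→a A: FOLLOW(A) ⊇ FOLLOW(S) ⊇ {$}; new: +{$}
  S: {$}  A: {$,a,b}
[2] (stable)
  S: {$}  A: {$,a,b}

FOLLOW(A) = ["$", "a", "b"]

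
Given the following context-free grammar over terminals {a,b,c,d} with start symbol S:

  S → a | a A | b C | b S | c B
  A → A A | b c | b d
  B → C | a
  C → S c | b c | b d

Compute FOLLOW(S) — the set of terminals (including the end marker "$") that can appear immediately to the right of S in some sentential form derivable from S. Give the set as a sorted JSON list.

FIRST iteration:
pass 1:
  A via A→b c: +{b}
  B via B→a: +{a}
  C via C→b c: +{b}
  S via S→a: +{a}
  S via S→b C: +{b}
  S via S→c B: +{c}
  S: {a,b,c}  A: {b}  B: {a}  C: {b}
pass 2:
  B via B→C: +{b}
  C via C→S c: +{a,c}
  S: {a,b,c}  A: {b}  B: {a,b}  C: {a,b,c}
pass 3:
  B via B→C: +{c}
  S: {a,b,c}  A: {b}  B: {a,b,c}  C: {a,b,c}
pass 4: — fixpoint
  S: {a,b,c}  A: {b}  B: {a,b,c}  C: {a,b,c}

Compute FOLLOW by fixpoint:
seed FOLLOW(S) with $
pass 1:
  A→A A: FOLLOW(A) ⊇ FIRST(A) = {b}; new: +{b}
  C→S c: FOLLOW(S) ⊇ FIRST(c) = {c}; new: +{c}
  S→a A: FOLLOW(A) ⊇ FOLLOW(S) ⊇ {$,c}; new: +{$,c}
  S→b C: FOLLOW(C) ⊇ FOLLOW(S) ⊇ {$,c}; new: +{$,c}
  S→c B: FOLLOW(B) ⊇ FOLLOW(S) ⊇ {$,c}; new: +{$,c}
  FOLLOW(S)={$,c}  FOLLOW(A)={$,b,c}  FOLLOW(B)={$,c}  FOLLOW(C)={$,c}
pass 2: — fixpoint
  FOLLOW(S)={$,c}  FOLLOW(A)={$,b,c}  FOLLOW(B)={$,c}  FOLLOW(C)={$,c}

FOLLOW(S) = ["$", "c"]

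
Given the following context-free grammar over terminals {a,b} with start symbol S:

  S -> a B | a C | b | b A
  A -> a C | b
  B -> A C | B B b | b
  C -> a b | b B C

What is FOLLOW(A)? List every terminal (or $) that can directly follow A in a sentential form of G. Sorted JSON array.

Compute FIRST by fixpoint:
round 1:
  A via A→a C: +{a}
  A via A→b: +{b}
  B via B→A C: +{a,b}
  C via C→a b: +{a}
  C via C→b B C: +{b}
  S via S→a B: +{a}
  S via S→b: +{b}
  S: {a,b}  A: {a,b}  B: {a,b}  C: {a,b}
round 2: — fixpoint
  S: {a,b}  A: {a,b}  B: {a,b}  C: {a,b}

FOLLOW iteration:
seed FOLLOW(S) with $
round 1:
  B→A C: FOLLOW(A) ⊇ FIRST(C) = {a,b}; new: +{a,b}
  B→B B b: FOLLOW(B) ⊇ FIRST(B) = {a,b}; new: +{a,b}
  S→a B: FOLLOW(B) ⊇ FOLLOW(S) ⊇ {$}; new: +{$}
  S→a C: FOLLOW(C) ⊇ FOLLOW(S) ⊇ {$}; new: +{$}
  S→b A: FOLLOW(A) ⊇ FOLLOW(S) ⊇ {$}; new: +{$}
  FOLLOW[S]={$}  FOLLOW[A]={$,a,b}  FOLLOW[B]={$,a,b}  FOLLOW[C]={$}
round 2:
  A→a C: FOLLOW(C) ⊇ FOLLOW(A) ⊇ {$,a,b}; new: +{a,b}
  FOLLOW[S]={$}  FOLLOW[A]={$,a,b}  FOLLOW[B]={$,a,b}  FOLLOW[C]={$,a,b}
round 3: (stable)
  FOLLOW[S]={$}  FOLLOW[A]={$,a,b}  FOLLOW[B]={$,a,b}  FOLLOW[C]={$,a,b}

FOLLOW(A) = ["$", "a", "b"]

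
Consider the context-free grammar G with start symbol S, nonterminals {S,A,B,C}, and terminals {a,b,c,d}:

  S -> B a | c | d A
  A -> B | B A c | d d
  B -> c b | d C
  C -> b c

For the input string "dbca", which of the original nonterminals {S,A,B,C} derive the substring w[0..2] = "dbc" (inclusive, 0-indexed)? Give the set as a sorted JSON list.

Convert to CNF:
  S -> B T3 | T2 A | c
  A -> B X4 | T0 T1 | T2 C | T2 T2
  B -> T0 T1 | T2 C
  C -> T1 T0
  T0 -> c
  T1 -> b
  T2 -> d
  T3 -> a
  X4 -> A T0

CYK fill (cells [i..j] with 0 ≤ i ≤ j ≤ 2 only):
  cell(0,0) d: {T2}  orig:{}
  cell(1,1) b: {T1}  orig:{}
  cell(2,2) c: {S,T0}  orig:{S}
  cell(0,1) db: ∅
  cell(1,2) bc: {C}
  cell(0,2) dbc: {A,B}

Original NTs in T[0,2] deriving "dbc": ["A", "B"]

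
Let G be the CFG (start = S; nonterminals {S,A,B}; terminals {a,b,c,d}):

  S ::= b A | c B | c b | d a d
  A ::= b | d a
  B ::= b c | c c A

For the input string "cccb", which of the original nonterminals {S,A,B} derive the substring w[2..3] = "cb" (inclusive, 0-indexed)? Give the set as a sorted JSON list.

Convert to CNF:
  S -> T0 X5 | T2 A | T3 B | T3 T2
  A -> T0 T1 | b
  B -> T2 T3 | T3 X4
  T0 -> d
  T1 -> a
  T2 -> b
  T3 -> c
  X4 -> T3 A
  X5 -> T1 T0

CYK fill — only the sub-triangle for w[2..3]:
  T[2,2] 'c' = {T3}  orig:{}
  T[3,3] 'b' = {A,T2}  orig:{A}
  T[2,3] 'cb' = {S,X4}  orig:{S}

Original NTs in T[2,3] deriving "cb": ["S"]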